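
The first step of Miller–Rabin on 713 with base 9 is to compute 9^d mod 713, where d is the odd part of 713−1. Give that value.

713 − 1 = 712 = 2^3 · 89, so d = 89.
9^1 ≡ 9 (mod 713)
9^2 ≡ 9^2 = 81 ≡ 81 (mod 713)
9^4 ≡ 81^2 = 6561 ≡ 144 (mod 713)
9^8 ≡ 144^2 = 20736 ≡ 59 (mod 713)
9^16 ≡ 59^2 = 3481 ≡ 629 (mod 713)
9^32 ≡ 629^2 = 395641 ≡ 639 (mod 713)
9^64 ≡ 639^2 = 408321 ≡ 485 (mod 713)
89 = 64 + 16 + 8 + 1 in binary powers of 2.
So 9^89 ≡ 485 · 629 · 59 · 9 ≡ 193 (mod 713).
Squaring chain: 193 → 173 → 696; never reaches −1, so base 9 is a Miller–Rabin witness that 713 is composite.

193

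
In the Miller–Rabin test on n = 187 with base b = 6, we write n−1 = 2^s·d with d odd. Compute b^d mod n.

187 − 1 = 186 = 2^1 · 93, so d = 93.
6^1 ≡ 6 (mod 187)
6^2 ≡ 6^2 = 36 ≡ 36 (mod 187)
6^4 ≡ 36^2 = 1296 ≡ 174 (mod 187)
6^8 ≡ 174^2 = 30276 ≡ 169 (mod 187)
6^16 ≡ 169^2 = 28561 ≡ 137 (mod 187)
6^32 ≡ 137^2 = 18769 ≡ 69 (mod 187)
6^64 ≡ 69^2 = 4761 ≡ 86 (mod 187)
93 = 64 + 16 + 8 + 4 + 1 in binary powers of 2.
So 6^93 ≡ 86 · 137 · 169 · 174 · 6 ≡ 95 (mod 187).
Squaring chain: 95; never reaches −1, so base 6 is a Miller–Rabin witness that 187 is composite.

95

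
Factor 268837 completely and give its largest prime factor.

83

268837 = 41 · 6557
6557 = 79 · 83
83 is prime.
So 268837 = 41 · 79 · 83; the largest prime factor is 83.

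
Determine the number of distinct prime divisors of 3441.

3441 = 3 · 1147
1147 = 31 · 37
3441 = 3 · 31 · 37, which has 3 distinct prime factors.

3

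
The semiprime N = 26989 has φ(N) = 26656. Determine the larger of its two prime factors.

φ(n) = (p−1)(q−1) = n − (p+q) + 1, so p + q = 26989 − 26656 + 1 = 334.
p and q are the roots of t² − 334t + 26989 = 0.
Discriminant: 334² − 4·26989 = 111556 − 107956 = 3600; √3600 = 60.
q = (334 − 60)/2 = 137, p = (334 + 60)/2 = 197.
Check: 137 · 197 = 26989.

197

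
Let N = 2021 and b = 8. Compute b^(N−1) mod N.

8^1 ≡ 8 (mod 2021)
8^2 ≡ 8^2 = 64 ≡ 64 (mod 2021)
8^4 ≡ 64^2 = 4096 ≡ 54 (mod 2021)
8^8 ≡ 54^2 = 2916 ≡ 895 (mod 2021)
8^16 ≡ 895^2 = 801025 ≡ 709 (mod 2021)
8^32 ≡ 709^2 = 502681 ≡ 1473 (mod 2021)
8^64 ≡ 1473^2 = 2169729 ≡ 1196 (mod 2021)
8^128 ≡ 1196^2 = 1430416 ≡ 1569 (mod 2021)
8^256 ≡ 1569^2 = 2461761 ≡ 183 (mod 2021)
8^512 ≡ 183^2 = 33489 ≡ 1153 (mod 2021)
8^1024 ≡ 1153^2 = 1329409 ≡ 1612 (mod 2021)
2020 = 1024 + 512 + 256 + 128 + 64 + 32 + 4 in binary powers of 2.
So 8^2020 ≡ 1612 · 1153 · 183 · 1569 · 1196 · 1473 · 54 ≡ 1860 (mod 2021).
Since 1860 ≠ 1, base 8 is a Fermat witness: 2021 is composite.

1860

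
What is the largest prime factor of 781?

781 = 11 · 71
71 is prime.
So 781 = 11 · 71; the largest prime factor is 71.

71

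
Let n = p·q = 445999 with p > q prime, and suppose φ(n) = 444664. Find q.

653

φ(n) = (p−1)(q−1) = n − (p+q) + 1, so p + q = 445999 − 444664 + 1 = 1336.
p and q are the roots of t² − 1336t + 445999 = 0.
Discriminant: 1336² − 4·445999 = 1784896 − 1783996 = 900; √900 = 30.
q = (1336 − 30)/2 = 653, p = (1336 + 30)/2 = 683.
Check: 653 · 683 = 445999.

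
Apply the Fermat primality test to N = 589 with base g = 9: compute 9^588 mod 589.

9^1 ≡ 9 (mod 589)
9^2 ≡ 9^2 = 81 ≡ 81 (mod 589)
9^4 ≡ 81^2 = 6561 ≡ 82 (mod 589)
9^8 ≡ 82^2 = 6724 ≡ 245 (mod 589)
9^16 ≡ 245^2 = 60025 ≡ 536 (mod 589)
9^32 ≡ 536^2 = 287296 ≡ 453 (mod 589)
9^64 ≡ 453^2 = 205209 ≡ 237 (mod 589)
9^128 ≡ 237^2 = 56169 ≡ 214 (mod 589)
9^256 ≡ 214^2 = 45796 ≡ 443 (mod 589)
9^512 ≡ 443^2 = 196249 ≡ 112 (mod 589)
588 = 512 + 64 + 8 + 4 in binary powers of 2.
So 9^588 ≡ 112 · 237 · 245 · 82 ≡ 140 (mod 589).
Since 140 ≠ 1, base 9 is a Fermat witness: 589 is composite.

140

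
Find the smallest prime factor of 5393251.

5393251 is odd.
Digit sum 28, not divisible by 3.
Ends in 1: not divisible by 5.
7: 5393251 = 7·770464 + 3
11: 5393251 = 11·490295 + 6
13: 5393251 = 13·414865 + 6
17: 5393251 = 17·317250 + 1
19: 5393251 = 19·283855 + 6
23: 5393251 = 23·234489 + 4
29: 5393251 = 29·185974 + 5
31: 5393251 = 31·173975 + 26
37: 5393251 = 37·145763 + 20
41: 5393251 = 41·131542 + 29
43: 5393251 = 43·125424 + 19
47: 5393251 = 47·114750 + 1
53: 5393251 = 53·101759 + 24
59: 5393251 = 59·91411 + 2
61: 5393251 = 61·88413 + 58
67: 5393251 = 67·80496 + 19
71: 5393251 = 71·75961 + 20
73: 5393251 = 73·73880 + 11
79: 5393251 = 79·68269

79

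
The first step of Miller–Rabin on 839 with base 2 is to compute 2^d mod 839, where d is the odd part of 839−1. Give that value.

1

839 − 1 = 838 = 2^1 · 419, so d = 419.
2^1 ≡ 2 (mod 839)
2^2 ≡ 2^2 = 4 ≡ 4 (mod 839)
2^4 ≡ 4^2 = 16 ≡ 16 (mod 839)
2^8 ≡ 16^2 = 256 ≡ 256 (mod 839)
2^16 ≡ 256^2 = 65536 ≡ 94 (mod 839)
2^32 ≡ 94^2 = 8836 ≡ 446 (mod 839)
2^64 ≡ 446^2 = 198916 ≡ 73 (mod 839)
2^128 ≡ 73^2 = 5329 ≡ 295 (mod 839)
2^256 ≡ 295^2 = 87025 ≡ 608 (mod 839)
419 = 256 + 128 + 32 + 2 + 1 in binary powers of 2.
So 2^419 ≡ 608 · 295 · 446 · 4 · 2 ≡ 1 (mod 839).
Since 2^d ≡ 1 (mod 839), base 2 does not prove 839 composite.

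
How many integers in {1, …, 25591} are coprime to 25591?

Factor: 25591 = 157 · 163.
φ(25591) = (157−1) · (163−1) = 156 · 162 = 25272.

25272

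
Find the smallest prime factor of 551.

551 is odd.
Digit sum 11, not divisible by 3.
Ends in 1: not divisible by 5.
7: 551 = 7·78 + 5
11: 551 = 11·50 + 1
13: 551 = 13·42 + 5
17: 551 = 17·32 + 7
19: 551 = 19·29

19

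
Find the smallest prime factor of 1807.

1807 is odd.
Digit sum 16, not divisible by 3.
Ends in 7: not divisible by 5.
7: 1807 = 7·258 + 1
11: 1807 = 11·164 + 3
13: 1807 = 13·139

13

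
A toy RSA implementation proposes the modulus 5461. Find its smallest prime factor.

5461 is odd.
Digit sum 16, not divisible by 3.
Ends in 1: not divisible by 5.
7: 5461 = 7·780 + 1
11: 5461 = 11·496 + 5
13: 5461 = 13·420 + 1
17: 5461 = 17·321 + 4
19: 5461 = 19·287 + 8
23: 5461 = 23·237 + 10
29: 5461 = 29·188 + 9
31: 5461 = 31·176 + 5
37: 5461 = 37·147 + 22
41: 5461 = 41·133 + 8
43: 5461 = 43·127

43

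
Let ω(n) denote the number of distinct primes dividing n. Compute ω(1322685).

6

1322685 = 3^2 · 146965
146965 = 5 · 29393
29393 = 7 · 4199
4199 = 13 · 323
323 = 17 · 19
1322685 = 3^2 · 5 · 7 · 13 · 17 · 19, which has 6 distinct prime factors.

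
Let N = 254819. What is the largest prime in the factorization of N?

97

254819 = 37 · 6887
6887 = 71 · 97
97 is prime.
So 254819 = 37 · 71 · 97; the largest prime factor is 97.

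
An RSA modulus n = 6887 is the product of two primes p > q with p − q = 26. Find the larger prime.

Since p = q + 26, we have 6887 = q(q + 26), so q² + 26q − 6887 = 0.
Discriminant: 26² + 4·6887 = 676 + 27548 = 28224; √28224 = 168.
q = (−26 + 168)/2 = 71, and p = q + 26 = 97.
Check: 71 · 97 = 6887.

97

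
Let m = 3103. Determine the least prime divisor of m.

3103 is odd.
Digit sum 7, not divisible by 3.
Ends in 3: not divisible by 5.
7: 3103 = 7·443 + 2
11: 3103 = 11·282 + 1
13: 3103 = 13·238 + 9
17: 3103 = 17·182 + 9
19: 3103 = 19·163 + 6
23: 3103 = 23·134 + 21
29: 3103 = 29·107

29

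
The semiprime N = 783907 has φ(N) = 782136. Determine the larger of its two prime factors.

φ(n) = (p−1)(q−1) = n − (p+q) + 1, so p + q = 783907 − 782136 + 1 = 1772.
p and q are the roots of t² − 1772t + 783907 = 0.
Discriminant: 1772² − 4·783907 = 3139984 − 3135628 = 4356; √4356 = 66.
q = (1772 − 66)/2 = 853, p = (1772 + 66)/2 = 919.
Check: 853 · 919 = 783907.

919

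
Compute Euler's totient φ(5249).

Factor: 5249 = 29 · 181.
φ(5249) = (29−1) · (181−1) = 28 · 180 = 5040.

5040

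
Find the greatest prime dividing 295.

295 = 5 · 59
59 is prime.
So 295 = 5 · 59; the largest prime factor is 59.

59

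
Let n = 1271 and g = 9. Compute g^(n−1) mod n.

532

9^1 ≡ 9 (mod 1271)
9^2 ≡ 9^2 = 81 ≡ 81 (mod 1271)
9^4 ≡ 81^2 = 6561 ≡ 206 (mod 1271)
9^8 ≡ 206^2 = 42436 ≡ 493 (mod 1271)
9^16 ≡ 493^2 = 243049 ≡ 288 (mod 1271)
9^32 ≡ 288^2 = 82944 ≡ 329 (mod 1271)
9^64 ≡ 329^2 = 108241 ≡ 206 (mod 1271)
9^128 ≡ 206^2 = 42436 ≡ 493 (mod 1271)
9^256 ≡ 493^2 = 243049 ≡ 288 (mod 1271)
9^512 ≡ 288^2 = 82944 ≡ 329 (mod 1271)
9^1024 ≡ 329^2 = 108241 ≡ 206 (mod 1271)
1270 = 1024 + 128 + 64 + 32 + 16 + 4 + 2 in binary powers of 2.
So 9^1270 ≡ 206 · 493 · 206 · 329 · 288 · 206 · 81 ≡ 532 (mod 1271).
Since 532 ≠ 1, base 9 is a Fermat witness: 1271 is composite.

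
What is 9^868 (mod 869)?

9^1 ≡ 9 (mod 869)
9^2 ≡ 9^2 = 81 ≡ 81 (mod 869)
9^4 ≡ 81^2 = 6561 ≡ 478 (mod 869)
9^8 ≡ 478^2 = 228484 ≡ 806 (mod 869)
9^16 ≡ 806^2 = 649636 ≡ 493 (mod 869)
9^32 ≡ 493^2 = 243049 ≡ 598 (mod 869)
9^64 ≡ 598^2 = 357604 ≡ 445 (mod 869)
9^128 ≡ 445^2 = 198025 ≡ 762 (mod 869)
9^256 ≡ 762^2 = 580644 ≡ 152 (mod 869)
9^512 ≡ 152^2 = 23104 ≡ 510 (mod 869)
868 = 512 + 256 + 64 + 32 + 4 in binary powers of 2.
So 9^868 ≡ 510 · 152 · 445 · 598 · 478 ≡ 190 (mod 869).
Since 190 ≠ 1, base 9 is a Fermat witness: 869 is composite.

190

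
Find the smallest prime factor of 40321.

61

40321 is odd.
Digit sum 10, not divisible by 3.
Ends in 1: not divisible by 5.
7: 40321 = 7·5760 + 1
11: 40321 = 11·3665 + 6
13: 40321 = 13·3101 + 8
17: 40321 = 17·2371 + 14
19: 40321 = 19·2122 + 3
23: 40321 = 23·1753 + 2
29: 40321 = 29·1390 + 11
31: 40321 = 31·1300 + 21
37: 40321 = 37·1089 + 28
41: 40321 = 41·983 + 18
43: 40321 = 43·937 + 30
47: 40321 = 47·857 + 42
53: 40321 = 53·760 + 41
59: 40321 = 59·683 + 24
61: 40321 = 61·661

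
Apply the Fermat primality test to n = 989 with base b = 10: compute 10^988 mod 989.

10^1 ≡ 10 (mod 989)
10^2 ≡ 10^2 = 100 ≡ 100 (mod 989)
10^4 ≡ 100^2 = 10000 ≡ 110 (mod 989)
10^8 ≡ 110^2 = 12100 ≡ 232 (mod 989)
10^16 ≡ 232^2 = 53824 ≡ 418 (mod 989)
10^32 ≡ 418^2 = 174724 ≡ 660 (mod 989)
10^64 ≡ 660^2 = 435600 ≡ 440 (mod 989)
10^128 ≡ 440^2 = 193600 ≡ 745 (mod 989)
10^256 ≡ 745^2 = 555025 ≡ 196 (mod 989)
10^512 ≡ 196^2 = 38416 ≡ 834 (mod 989)
988 = 512 + 256 + 128 + 64 + 16 + 8 + 4 in binary powers of 2.
So 10^988 ≡ 834 · 196 · 745 · 440 · 418 · 232 · 110 ≡ 440 (mod 989).
Since 440 ≠ 1, base 10 is a Fermat witness: 989 is composite.

440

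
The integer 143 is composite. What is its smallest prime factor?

143 is odd.
Digit sum 8, not divisible by 3.
Ends in 3: not divisible by 5.
7: 143 = 7·20 + 3
11: 143 = 11·13

11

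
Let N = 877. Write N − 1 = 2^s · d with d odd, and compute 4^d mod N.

877 − 1 = 876 = 2^2 · 219, so d = 219.
4^1 ≡ 4 (mod 877)
4^2 ≡ 4^2 = 16 ≡ 16 (mod 877)
4^4 ≡ 16^2 = 256 ≡ 256 (mod 877)
4^8 ≡ 256^2 = 65536 ≡ 638 (mod 877)
4^16 ≡ 638^2 = 407044 ≡ 116 (mod 877)
4^32 ≡ 116^2 = 13456 ≡ 301 (mod 877)
4^64 ≡ 301^2 = 90601 ≡ 270 (mod 877)
4^128 ≡ 270^2 = 72900 ≡ 109 (mod 877)
219 = 128 + 64 + 16 + 8 + 2 + 1 in binary powers of 2.
So 4^219 ≡ 109 · 270 · 116 · 638 · 16 · 4 ≡ 876 (mod 877).
Since 4^d ≡ 876 (mod 877), base 4 does not prove 877 composite.

876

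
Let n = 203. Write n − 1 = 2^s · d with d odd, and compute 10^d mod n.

203 − 1 = 202 = 2^1 · 101, so d = 101.
10^1 ≡ 10 (mod 203)
10^2 ≡ 10^2 = 100 ≡ 100 (mod 203)
10^4 ≡ 100^2 = 10000 ≡ 53 (mod 203)
10^8 ≡ 53^2 = 2809 ≡ 170 (mod 203)
10^16 ≡ 170^2 = 28900 ≡ 74 (mod 203)
10^32 ≡ 74^2 = 5476 ≡ 198 (mod 203)
10^64 ≡ 198^2 = 39204 ≡ 25 (mod 203)
101 = 64 + 32 + 4 + 1 in binary powers of 2.
So 10^101 ≡ 25 · 198 · 53 · 10 ≡ 131 (mod 203).
Squaring chain: 131; never reaches −1, so base 10 is a Miller–Rabin witness that 203 is composite.

131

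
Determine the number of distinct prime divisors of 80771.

80771 = 37^2 · 59
80771 = 37^2 · 59, which has 2 distinct prime factors.

2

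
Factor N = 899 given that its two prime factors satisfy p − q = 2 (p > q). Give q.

29

Since p = q + 2, we have 899 = q(q + 2), so q² + 2q − 899 = 0.
Discriminant: 2² + 4·899 = 4 + 3596 = 3600; √3600 = 60.
q = (−2 + 60)/2 = 29, and p = q + 2 = 31.
Check: 29 · 31 = 899.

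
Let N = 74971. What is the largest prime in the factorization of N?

79

74971 = 13 · 5767
5767 = 73 · 79
79 is prime.
So 74971 = 13 · 73 · 79; the largest prime factor is 79.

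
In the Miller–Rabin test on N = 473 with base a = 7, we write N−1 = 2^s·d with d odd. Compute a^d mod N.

338

473 − 1 = 472 = 2^3 · 59, so d = 59.
7^1 ≡ 7 (mod 473)
7^2 ≡ 7^2 = 49 ≡ 49 (mod 473)
7^4 ≡ 49^2 = 2401 ≡ 36 (mod 473)
7^8 ≡ 36^2 = 1296 ≡ 350 (mod 473)
7^16 ≡ 350^2 = 122500 ≡ 466 (mod 473)
7^32 ≡ 466^2 = 217156 ≡ 49 (mod 473)
59 = 32 + 16 + 8 + 2 + 1 in binary powers of 2.
So 7^59 ≡ 49 · 466 · 350 · 49 · 7 ≡ 338 (mod 473).
Squaring chain: 338 → 251 → 92; never reaches −1, so base 7 is a Miller–Rabin witness that 473 is composite.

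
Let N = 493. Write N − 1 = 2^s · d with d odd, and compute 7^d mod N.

371

493 − 1 = 492 = 2^2 · 123, so d = 123.
7^1 ≡ 7 (mod 493)
7^2 ≡ 7^2 = 49 ≡ 49 (mod 493)
7^4 ≡ 49^2 = 2401 ≡ 429 (mod 493)
7^8 ≡ 429^2 = 184041 ≡ 152 (mod 493)
7^16 ≡ 152^2 = 23104 ≡ 426 (mod 493)
7^32 ≡ 426^2 = 181476 ≡ 52 (mod 493)
7^64 ≡ 52^2 = 2704 ≡ 239 (mod 493)
123 = 64 + 32 + 16 + 8 + 2 + 1 in binary powers of 2.
So 7^123 ≡ 239 · 52 · 426 · 152 · 49 · 7 ≡ 371 (mod 493).
Squaring chain: 371 → 94; never reaches −1, so base 7 is a Miller–Rabin witness that 493 is composite.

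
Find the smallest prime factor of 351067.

351067 is odd.
Digit sum 22, not divisible by 3.
Ends in 7: not divisible by 5.
7: 351067 = 7·50152 + 3
11: 351067 = 11·31915 + 2
13: 351067 = 13·27005 + 2
17: 351067 = 17·20651

17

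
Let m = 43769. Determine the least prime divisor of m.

11

43769 is odd.
Digit sum 29, not divisible by 3.
Ends in 9: not divisible by 5.
7: 43769 = 7·6252 + 5
11: 43769 = 11·3979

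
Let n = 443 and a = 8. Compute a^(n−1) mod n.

8^1 ≡ 8 (mod 443)
8^2 ≡ 8^2 = 64 ≡ 64 (mod 443)
8^4 ≡ 64^2 = 4096 ≡ 109 (mod 443)
8^8 ≡ 109^2 = 11881 ≡ 363 (mod 443)
8^16 ≡ 363^2 = 131769 ≡ 198 (mod 443)
8^32 ≡ 198^2 = 39204 ≡ 220 (mod 443)
8^64 ≡ 220^2 = 48400 ≡ 113 (mod 443)
8^128 ≡ 113^2 = 12769 ≡ 365 (mod 443)
8^256 ≡ 365^2 = 133225 ≡ 325 (mod 443)
442 = 256 + 128 + 32 + 16 + 8 + 2 in binary powers of 2.
So 8^442 ≡ 325 · 365 · 220 · 198 · 363 · 64 ≡ 1 (mod 443).
Since the result is 1, base 8 gives no evidence that 443 is composite.

1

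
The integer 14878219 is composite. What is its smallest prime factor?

14878219 is odd.
Digit sum 40, not divisible by 3.
Ends in 9: not divisible by 5.
7: 14878219 = 7·2125459 + 6
11: 14878219 = 11·1352565 + 4
13: 14878219 = 13·1144478 + 5
17: 14878219 = 17·875189 + 6
19: 14878219 = 19·783064 + 3
23: 14878219 = 23·646879 + 2
29: 14878219 = 29·513042 + 1
31: 14878219 = 31·479942 + 17
37: 14878219 = 37·402114 + 1
41: 14878219 = 41·362883 + 16
43: 14878219 = 43·346005 + 4
47: 14878219 = 47·316557 + 40
53: 14878219 = 53·280721 + 6
59: 14878219 = 59·252173 + 12
61: 14878219 = 61·243905 + 14
67: 14878219 = 67·222062 + 65
71: 14878219 = 71·209552 + 27
73: 14878219 = 73·203811 + 16
79: 14878219 = 79·188331 + 70
83: 14878219 = 83·179255 + 54
89: 14878219 = 89·167171

89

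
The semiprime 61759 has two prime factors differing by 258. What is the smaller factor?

Since p = q + 258, we have 61759 = q(q + 258), so q² + 258q − 61759 = 0.
Discriminant: 258² + 4·61759 = 66564 + 247036 = 313600; √313600 = 560.
q = (−258 + 560)/2 = 151, and p = q + 258 = 409.
Check: 151 · 409 = 61759.

151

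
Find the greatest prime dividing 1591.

1591 = 37 · 43
43 is prime.
So 1591 = 37 · 43; the largest prime factor is 43.

43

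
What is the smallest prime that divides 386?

2

386 is even: 2 divides it.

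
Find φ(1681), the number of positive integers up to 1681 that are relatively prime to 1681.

1640

Factor: 1681 = 41^2.
φ(1681) = 41^1·(41−1) = 1640.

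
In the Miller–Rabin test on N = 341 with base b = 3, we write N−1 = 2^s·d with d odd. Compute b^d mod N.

254

341 − 1 = 340 = 2^2 · 85, so d = 85.
3^1 ≡ 3 (mod 341)
3^2 ≡ 3^2 = 9 ≡ 9 (mod 341)
3^4 ≡ 9^2 = 81 ≡ 81 (mod 341)
3^8 ≡ 81^2 = 6561 ≡ 82 (mod 341)
3^16 ≡ 82^2 = 6724 ≡ 245 (mod 341)
3^32 ≡ 245^2 = 60025 ≡ 9 (mod 341)
3^64 ≡ 9^2 = 81 ≡ 81 (mod 341)
85 = 64 + 16 + 4 + 1 in binary powers of 2.
So 3^85 ≡ 81 · 245 · 81 · 3 ≡ 254 (mod 341).
Squaring chain: 254 → 67; never reaches −1, so base 3 is a Miller–Rabin witness that 341 is composite.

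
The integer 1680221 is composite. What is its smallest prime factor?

1680221 is odd.
Digit sum 20, not divisible by 3.
Ends in 1: not divisible by 5.
7: 1680221 = 7·240031 + 4
11: 1680221 = 11·152747 + 4
13: 1680221 = 13·129247 + 10
17: 1680221 = 17·98836 + 9
19: 1680221 = 19·88432 + 13
23: 1680221 = 23·73053 + 2
29: 1680221 = 29·57938 + 19
31: 1680221 = 31·54200 + 21
37: 1680221 = 37·45411 + 14
41: 1680221 = 41·40981

41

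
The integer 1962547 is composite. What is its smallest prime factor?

1962547 is odd.
Digit sum 34, not divisible by 3.
Ends in 7: not divisible by 5.
7: 1962547 = 7·280363 + 6
11: 1962547 = 11·178413 + 4
13: 1962547 = 13·150965 + 2
17: 1962547 = 17·115443 + 16
19: 1962547 = 19·103291 + 18
23: 1962547 = 23·85328 + 3
29: 1962547 = 29·67674 + 1
31: 1962547 = 31·63307 + 30
37: 1962547 = 37·53041 + 30
41: 1962547 = 41·47867

41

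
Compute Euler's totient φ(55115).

Factor: 55115 = 5 · 73 · 151.
φ(55115) = (5−1) · (73−1) · (151−1) = 4 · 72 · 150 = 43200.

43200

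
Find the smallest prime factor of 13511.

13511 is odd.
Digit sum 11, not divisible by 3.
Ends in 1: not divisible by 5.
7: 13511 = 7·1930 + 1
11: 13511 = 11·1228 + 3
13: 13511 = 13·1039 + 4
17: 13511 = 17·794 + 13
19: 13511 = 19·711 + 2
23: 13511 = 23·587 + 10
29: 13511 = 29·465 + 26
31: 13511 = 31·435 + 26
37: 13511 = 37·365 + 6
41: 13511 = 41·329 + 22
43: 13511 = 43·314 + 9
47: 13511 = 47·287 + 22
53: 13511 = 53·254 + 49
59: 13511 = 59·229

59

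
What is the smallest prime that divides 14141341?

14141341 is odd.
Digit sum 19, not divisible by 3.
Ends in 1: not divisible by 5.
7: 14141341 = 7·2020191 + 4
11: 14141341 = 11·1285576 + 5
13: 14141341 = 13·1087795 + 6
17: 14141341 = 17·831843 + 10
19: 14141341 = 19·744281 + 2
23: 14141341 = 23·614840 + 21
29: 14141341 = 29·487632 + 13
31: 14141341 = 31·456172 + 9
37: 14141341 = 37·382198 + 15
41: 14141341 = 41·344910 + 31
43: 14141341 = 43·328868 + 17
47: 14141341 = 47·300879 + 28
53: 14141341 = 53·266817 + 40
59: 14141341 = 59·239683 + 44
61: 14141341 = 61·231825 + 16
67: 14141341 = 67·211064 + 53
71: 14141341 = 71·199173 + 58
73: 14141341 = 73·193717

73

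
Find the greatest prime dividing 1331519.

1331519 = 7 · 190217
190217 = 37 · 5141
5141 = 53 · 97
97 is prime.
So 1331519 = 7 · 37 · 53 · 97; the largest prime factor is 97.

97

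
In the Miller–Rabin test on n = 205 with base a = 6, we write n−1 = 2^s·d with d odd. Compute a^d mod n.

205 − 1 = 204 = 2^2 · 51, so d = 51.
6^1 ≡ 6 (mod 205)
6^2 ≡ 6^2 = 36 ≡ 36 (mod 205)
6^4 ≡ 36^2 = 1296 ≡ 66 (mod 205)
6^8 ≡ 66^2 = 4356 ≡ 51 (mod 205)
6^16 ≡ 51^2 = 2601 ≡ 141 (mod 205)
6^32 ≡ 141^2 = 19881 ≡ 201 (mod 205)
51 = 32 + 16 + 2 + 1 in binary powers of 2.
So 6^51 ≡ 201 · 141 · 36 · 6 ≡ 151 (mod 205).
Squaring chain: 151 → 46; never reaches −1, so base 6 is a Miller–Rabin witness that 205 is composite.

151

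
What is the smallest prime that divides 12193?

12193 is odd.
Digit sum 16, not divisible by 3.
Ends in 3: not divisible by 5.
7: 12193 = 7·1741 + 6
11: 12193 = 11·1108 + 5
13: 12193 = 13·937 + 12
17: 12193 = 17·717 + 4
19: 12193 = 19·641 + 14
23: 12193 = 23·530 + 3
29: 12193 = 29·420 + 13
31: 12193 = 31·393 + 10
37: 12193 = 37·329 + 20
41: 12193 = 41·297 + 16
43: 12193 = 43·283 + 24
47: 12193 = 47·259 + 20
53: 12193 = 53·230 + 3
59: 12193 = 59·206 + 39
61: 12193 = 61·199 + 54
67: 12193 = 67·181 + 66
71: 12193 = 71·171 + 52
73: 12193 = 73·167 + 2
79: 12193 = 79·154 + 27
83: 12193 = 83·146 + 75
89: 12193 = 89·137

89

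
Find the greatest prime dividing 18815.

18815 = 5 · 3763
3763 = 53 · 71
71 is prime.
So 18815 = 5 · 53 · 71; the largest prime factor is 71.

71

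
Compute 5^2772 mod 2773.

5^1 ≡ 5 (mod 2773)
5^2 ≡ 5^2 = 25 ≡ 25 (mod 2773)
5^4 ≡ 25^2 = 625 ≡ 625 (mod 2773)
5^8 ≡ 625^2 = 390625 ≡ 2405 (mod 2773)
5^16 ≡ 2405^2 = 5784025 ≡ 2320 (mod 2773)
5^32 ≡ 2320^2 = 5382400 ≡ 7 (mod 2773)
5^64 ≡ 7^2 = 49 ≡ 49 (mod 2773)
5^128 ≡ 49^2 = 2401 ≡ 2401 (mod 2773)
5^256 ≡ 2401^2 = 5764801 ≡ 2507 (mod 2773)
5^512 ≡ 2507^2 = 6285049 ≡ 1431 (mod 2773)
5^1024 ≡ 1431^2 = 2047761 ≡ 1287 (mod 2773)
5^2048 ≡ 1287^2 = 1656369 ≡ 888 (mod 2773)
2772 = 2048 + 512 + 128 + 64 + 16 + 4 in binary powers of 2.
So 5^2772 ≡ 888 · 1431 · 2401 · 49 · 2320 · 625 ≡ 1334 (mod 2773).
Since 1334 ≠ 1, base 5 is a Fermat witness: 2773 is composite.

1334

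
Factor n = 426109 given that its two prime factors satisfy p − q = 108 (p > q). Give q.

Since p = q + 108, we have 426109 = q(q + 108), so q² + 108q − 426109 = 0.
Discriminant: 108² + 4·426109 = 11664 + 1704436 = 1716100; √1716100 = 1310.
q = (−108 + 1310)/2 = 601, and p = q + 108 = 709.
Check: 601 · 709 = 426109.

601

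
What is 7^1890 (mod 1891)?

1768

7^1 ≡ 7 (mod 1891)
7^2 ≡ 7^2 = 49 ≡ 49 (mod 1891)
7^4 ≡ 49^2 = 2401 ≡ 510 (mod 1891)
7^8 ≡ 510^2 = 260100 ≡ 1033 (mod 1891)
7^16 ≡ 1033^2 = 1067089 ≡ 565 (mod 1891)
7^32 ≡ 565^2 = 319225 ≡ 1537 (mod 1891)
7^64 ≡ 1537^2 = 2362369 ≡ 510 (mod 1891)
7^128 ≡ 510^2 = 260100 ≡ 1033 (mod 1891)
7^256 ≡ 1033^2 = 1067089 ≡ 565 (mod 1891)
7^512 ≡ 565^2 = 319225 ≡ 1537 (mod 1891)
7^1024 ≡ 1537^2 = 2362369 ≡ 510 (mod 1891)
1890 = 1024 + 512 + 256 + 64 + 32 + 2 in binary powers of 2.
So 7^1890 ≡ 510 · 1537 · 565 · 510 · 1537 · 49 ≡ 1768 (mod 1891).
Since 1768 ≠ 1, base 7 is a Fermat witness: 1891 is composite.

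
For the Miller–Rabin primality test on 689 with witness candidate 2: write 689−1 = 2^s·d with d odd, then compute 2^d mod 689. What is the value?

50

689 − 1 = 688 = 2^4 · 43, so d = 43.
2^1 ≡ 2 (mod 689)
2^2 ≡ 2^2 = 4 ≡ 4 (mod 689)
2^4 ≡ 4^2 = 16 ≡ 16 (mod 689)
2^8 ≡ 16^2 = 256 ≡ 256 (mod 689)
2^16 ≡ 256^2 = 65536 ≡ 81 (mod 689)
2^32 ≡ 81^2 = 6561 ≡ 360 (mod 689)
43 = 32 + 8 + 2 + 1 in binary powers of 2.
So 2^43 ≡ 360 · 256 · 4 · 2 ≡ 50 (mod 689).
Squaring chain: 50 → 433 → 81 → 360; never reaches −1, so base 2 is a Miller–Rabin witness that 689 is composite.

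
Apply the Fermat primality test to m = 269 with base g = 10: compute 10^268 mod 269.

1

10^1 ≡ 10 (mod 269)
10^2 ≡ 10^2 = 100 ≡ 100 (mod 269)
10^4 ≡ 100^2 = 10000 ≡ 47 (mod 269)
10^8 ≡ 47^2 = 2209 ≡ 57 (mod 269)
10^16 ≡ 57^2 = 3249 ≡ 21 (mod 269)
10^32 ≡ 21^2 = 441 ≡ 172 (mod 269)
10^64 ≡ 172^2 = 29584 ≡ 263 (mod 269)
10^128 ≡ 263^2 = 69169 ≡ 36 (mod 269)
10^256 ≡ 36^2 = 1296 ≡ 220 (mod 269)
268 = 256 + 8 + 4 in binary powers of 2.
So 10^268 ≡ 220 · 57 · 47 ≡ 1 (mod 269).
Since the result is 1, base 10 gives no evidence that 269 is composite.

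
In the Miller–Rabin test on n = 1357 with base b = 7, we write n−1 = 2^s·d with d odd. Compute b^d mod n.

84

1357 − 1 = 1356 = 2^2 · 339, so d = 339.
7^1 ≡ 7 (mod 1357)
7^2 ≡ 7^2 = 49 ≡ 49 (mod 1357)
7^4 ≡ 49^2 = 2401 ≡ 1044 (mod 1357)
7^8 ≡ 1044^2 = 1089936 ≡ 265 (mod 1357)
7^16 ≡ 265^2 = 70225 ≡ 1018 (mod 1357)
7^32 ≡ 1018^2 = 1036324 ≡ 933 (mod 1357)
7^64 ≡ 933^2 = 870489 ≡ 652 (mod 1357)
7^128 ≡ 652^2 = 425104 ≡ 363 (mod 1357)
7^256 ≡ 363^2 = 131769 ≡ 140 (mod 1357)
339 = 256 + 64 + 16 + 2 + 1 in binary powers of 2.
So 7^339 ≡ 140 · 652 · 1018 · 49 · 7 ≡ 84 (mod 1357).
Squaring chain: 84 → 271; never reaches −1, so base 7 is a Miller–Rabin witness that 1357 is composite.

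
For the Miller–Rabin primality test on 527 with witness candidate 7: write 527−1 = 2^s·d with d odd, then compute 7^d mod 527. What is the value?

165

527 − 1 = 526 = 2^1 · 263, so d = 263.
7^1 ≡ 7 (mod 527)
7^2 ≡ 7^2 = 49 ≡ 49 (mod 527)
7^4 ≡ 49^2 = 2401 ≡ 293 (mod 527)
7^8 ≡ 293^2 = 85849 ≡ 475 (mod 527)
7^16 ≡ 475^2 = 225625 ≡ 69 (mod 527)
7^32 ≡ 69^2 = 4761 ≡ 18 (mod 527)
7^64 ≡ 18^2 = 324 ≡ 324 (mod 527)
7^128 ≡ 324^2 = 104976 ≡ 103 (mod 527)
7^256 ≡ 103^2 = 10609 ≡ 69 (mod 527)
263 = 256 + 4 + 2 + 1 in binary powers of 2.
So 7^263 ≡ 69 · 293 · 49 · 7 ≡ 165 (mod 527).
Squaring chain: 165; never reaches −1, so base 7 is a Miller–Rabin witness that 527 is composite.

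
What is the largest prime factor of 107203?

79

107203 = 23 · 4661
4661 = 59 · 79
79 is prime.
So 107203 = 23 · 59 · 79; the largest prime factor is 79.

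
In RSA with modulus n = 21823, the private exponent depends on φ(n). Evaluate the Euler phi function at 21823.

21528

Factor: 21823 = 139 · 157.
φ(21823) = (139−1) · (157−1) = 138 · 156 = 21528.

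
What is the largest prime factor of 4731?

83

4731 = 3 · 1577
1577 = 19 · 83
83 is prime.
So 4731 = 3 · 19 · 83; the largest prime factor is 83.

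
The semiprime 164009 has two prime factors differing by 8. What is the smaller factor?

401

Since p = q + 8, we have 164009 = q(q + 8), so q² + 8q − 164009 = 0.
Discriminant: 8² + 4·164009 = 64 + 656036 = 656100; √656100 = 810.
q = (−8 + 810)/2 = 401, and p = q + 8 = 409.
Check: 401 · 409 = 164009.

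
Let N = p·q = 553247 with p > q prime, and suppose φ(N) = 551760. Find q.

φ(n) = (p−1)(q−1) = n − (p+q) + 1, so p + q = 553247 − 551760 + 1 = 1488.
p and q are the roots of t² − 1488t + 553247 = 0.
Discriminant: 1488² − 4·553247 = 2214144 − 2212988 = 1156; √1156 = 34.
q = (1488 − 34)/2 = 727, p = (1488 + 34)/2 = 761.
Check: 727 · 761 = 553247.

727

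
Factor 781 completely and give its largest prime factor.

781 = 11 · 71
71 is prime.
So 781 = 11 · 71; the largest prime factor is 71.

71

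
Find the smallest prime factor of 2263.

2263 is odd.
Digit sum 13, not divisible by 3.
Ends in 3: not divisible by 5.
7: 2263 = 7·323 + 2
11: 2263 = 11·205 + 8
13: 2263 = 13·174 + 1
17: 2263 = 17·133 + 2
19: 2263 = 19·119 + 2
23: 2263 = 23·98 + 9
29: 2263 = 29·78 + 1
31: 2263 = 31·73

31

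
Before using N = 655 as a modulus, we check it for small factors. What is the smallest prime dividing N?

5

655 is odd.
Digit sum 16, not divisible by 3.
Ends in 5: divisible by 5.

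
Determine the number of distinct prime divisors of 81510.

81510 = 2 · 40755
40755 = 3 · 13585
13585 = 5 · 2717
2717 = 11 · 247
247 = 13 · 19
81510 = 2 · 3 · 5 · 11 · 13 · 19, which has 6 distinct prime factors.

6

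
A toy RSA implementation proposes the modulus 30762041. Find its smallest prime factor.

30762041 is odd.
Digit sum 23, not divisible by 3.
Ends in 1: not divisible by 5.
7: 30762041 = 7·4394577 + 2
11: 30762041 = 11·2796549 + 2
13: 30762041 = 13·2366310 + 11
17: 30762041 = 17·1809531 + 14
19: 30762041 = 19·1619054 + 15
23: 30762041 = 23·1337480 + 1
29: 30762041 = 29·1060760 + 1
31: 30762041 = 31·992323 + 28
37: 30762041 = 37·831406 + 19
41: 30762041 = 41·750293 + 28
43: 30762041 = 43·715396 + 13
47: 30762041 = 47·654511 + 24
53: 30762041 = 53·580415 + 46
59: 30762041 = 59·521390 + 31
61: 30762041 = 61·504295 + 46
67: 30762041 = 67·459134 + 63
71: 30762041 = 71·433268 + 13
73: 30762041 = 73·421397 + 60
79: 30762041 = 79·389392 + 73
83: 30762041 = 83·370627

83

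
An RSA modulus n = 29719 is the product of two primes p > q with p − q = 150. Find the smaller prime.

Since p = q + 150, we have 29719 = q(q + 150), so q² + 150q − 29719 = 0.
Discriminant: 150² + 4·29719 = 22500 + 118876 = 141376; √141376 = 376.
q = (−150 + 376)/2 = 113, and p = q + 150 = 263.
Check: 113 · 263 = 29719.

113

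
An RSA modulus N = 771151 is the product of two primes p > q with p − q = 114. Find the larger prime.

Since p = q + 114, we have 771151 = q(q + 114), so q² + 114q − 771151 = 0.
Discriminant: 114² + 4·771151 = 12996 + 3084604 = 3097600; √3097600 = 1760.
q = (−114 + 1760)/2 = 823, and p = q + 114 = 937.
Check: 823 · 937 = 771151.

937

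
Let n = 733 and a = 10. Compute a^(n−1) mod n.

1

10^1 ≡ 10 (mod 733)
10^2 ≡ 10^2 = 100 ≡ 100 (mod 733)
10^4 ≡ 100^2 = 10000 ≡ 471 (mod 733)
10^8 ≡ 471^2 = 221841 ≡ 475 (mod 733)
10^16 ≡ 475^2 = 225625 ≡ 594 (mod 733)
10^32 ≡ 594^2 = 352836 ≡ 263 (mod 733)
10^64 ≡ 263^2 = 69169 ≡ 267 (mod 733)
10^128 ≡ 267^2 = 71289 ≡ 188 (mod 733)
10^256 ≡ 188^2 = 35344 ≡ 160 (mod 733)
10^512 ≡ 160^2 = 25600 ≡ 678 (mod 733)
732 = 512 + 128 + 64 + 16 + 8 + 4 in binary powers of 2.
So 10^732 ≡ 678 · 188 · 267 · 594 · 475 · 471 ≡ 1 (mod 733).
Since the result is 1, base 10 gives no evidence that 733 is composite.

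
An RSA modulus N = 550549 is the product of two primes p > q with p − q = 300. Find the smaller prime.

607

Since p = q + 300, we have 550549 = q(q + 300), so q² + 300q − 550549 = 0.
Discriminant: 300² + 4·550549 = 90000 + 2202196 = 2292196; √2292196 = 1514.
q = (−300 + 1514)/2 = 607, and p = q + 300 = 907.
Check: 607 · 907 = 550549.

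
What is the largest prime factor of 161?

161 = 7 · 23
23 is prime.
So 161 = 7 · 23; the largest prime factor is 23.

23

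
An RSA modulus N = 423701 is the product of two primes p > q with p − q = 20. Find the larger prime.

Since p = q + 20, we have 423701 = q(q + 20), so q² + 20q − 423701 = 0.
Discriminant: 20² + 4·423701 = 400 + 1694804 = 1695204; √1695204 = 1302.
q = (−20 + 1302)/2 = 641, and p = q + 20 = 661.
Check: 641 · 661 = 423701.

661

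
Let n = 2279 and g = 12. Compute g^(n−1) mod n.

12^1 ≡ 12 (mod 2279)
12^2 ≡ 12^2 = 144 ≡ 144 (mod 2279)
12^4 ≡ 144^2 = 20736 ≡ 225 (mod 2279)
12^8 ≡ 225^2 = 50625 ≡ 487 (mod 2279)
12^16 ≡ 487^2 = 237169 ≡ 153 (mod 2279)
12^32 ≡ 153^2 = 23409 ≡ 619 (mod 2279)
12^64 ≡ 619^2 = 383161 ≡ 289 (mod 2279)
12^128 ≡ 289^2 = 83521 ≡ 1477 (mod 2279)
12^256 ≡ 1477^2 = 2181529 ≡ 526 (mod 2279)
12^512 ≡ 526^2 = 276676 ≡ 917 (mod 2279)
12^1024 ≡ 917^2 = 840889 ≡ 2217 (mod 2279)
12^2048 ≡ 2217^2 = 4915089 ≡ 1565 (mod 2279)
2278 = 2048 + 128 + 64 + 32 + 4 + 2 in binary powers of 2.
So 12^2278 ≡ 1565 · 1477 · 289 · 619 · 225 · 144 ≡ 1543 (mod 2279).
Since 1543 ≠ 1, base 12 is a Fermat witness: 2279 is composite.

1543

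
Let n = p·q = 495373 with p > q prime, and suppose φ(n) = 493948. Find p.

827

φ(n) = (p−1)(q−1) = n − (p+q) + 1, so p + q = 495373 − 493948 + 1 = 1426.
p and q are the roots of t² − 1426t + 495373 = 0.
Discriminant: 1426² − 4·495373 = 2033476 − 1981492 = 51984; √51984 = 228.
q = (1426 − 228)/2 = 599, p = (1426 + 228)/2 = 827.
Check: 599 · 827 = 495373.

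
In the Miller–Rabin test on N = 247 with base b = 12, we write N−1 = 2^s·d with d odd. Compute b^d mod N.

247 − 1 = 246 = 2^1 · 123, so d = 123.
12^1 ≡ 12 (mod 247)
12^2 ≡ 12^2 = 144 ≡ 144 (mod 247)
12^4 ≡ 144^2 = 20736 ≡ 235 (mod 247)
12^8 ≡ 235^2 = 55225 ≡ 144 (mod 247)
12^16 ≡ 144^2 = 20736 ≡ 235 (mod 247)
12^32 ≡ 235^2 = 55225 ≡ 144 (mod 247)
12^64 ≡ 144^2 = 20736 ≡ 235 (mod 247)
123 = 64 + 32 + 16 + 8 + 2 + 1 in binary powers of 2.
So 12^123 ≡ 235 · 144 · 235 · 144 · 144 · 12 ≡ 246 (mod 247).
Since 12^d ≡ 246 (mod 247), base 12 does not prove 247 composite.

246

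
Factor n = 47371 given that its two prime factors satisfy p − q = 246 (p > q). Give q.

127

Since p = q + 246, we have 47371 = q(q + 246), so q² + 246q − 47371 = 0.
Discriminant: 246² + 4·47371 = 60516 + 189484 = 250000; √250000 = 500.
q = (−246 + 500)/2 = 127, and p = q + 246 = 373.
Check: 127 · 373 = 47371.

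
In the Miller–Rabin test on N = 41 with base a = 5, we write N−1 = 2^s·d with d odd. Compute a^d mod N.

9

41 − 1 = 40 = 2^3 · 5, so d = 5.
5^1 ≡ 5 (mod 41)
5^2 ≡ 5^2 = 25 ≡ 25 (mod 41)
5^4 ≡ 25^2 = 625 ≡ 10 (mod 41)
5 = 4 + 1 in binary powers of 2.
So 5^5 ≡ 10 · 5 ≡ 9 (mod 41).
Squaring chain: 9 → 40 → 1; reaches −1, so base 5 does not prove 41 composite.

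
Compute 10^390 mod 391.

349

10^1 ≡ 10 (mod 391)
10^2 ≡ 10^2 = 100 ≡ 100 (mod 391)
10^4 ≡ 100^2 = 10000 ≡ 225 (mod 391)
10^8 ≡ 225^2 = 50625 ≡ 186 (mod 391)
10^16 ≡ 186^2 = 34596 ≡ 188 (mod 391)
10^32 ≡ 188^2 = 35344 ≡ 154 (mod 391)
10^64 ≡ 154^2 = 23716 ≡ 256 (mod 391)
10^128 ≡ 256^2 = 65536 ≡ 239 (mod 391)
10^256 ≡ 239^2 = 57121 ≡ 35 (mod 391)
390 = 256 + 128 + 4 + 2 in binary powers of 2.
So 10^390 ≡ 35 · 239 · 225 · 100 ≡ 349 (mod 391).
Since 349 ≠ 1, base 10 is a Fermat witness: 391 is composite.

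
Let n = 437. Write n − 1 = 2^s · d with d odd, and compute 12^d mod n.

437 − 1 = 436 = 2^2 · 109, so d = 109.
12^1 ≡ 12 (mod 437)
12^2 ≡ 12^2 = 144 ≡ 144 (mod 437)
12^4 ≡ 144^2 = 20736 ≡ 197 (mod 437)
12^8 ≡ 197^2 = 38809 ≡ 353 (mod 437)
12^16 ≡ 353^2 = 124609 ≡ 64 (mod 437)
12^32 ≡ 64^2 = 4096 ≡ 163 (mod 437)
12^64 ≡ 163^2 = 26569 ≡ 349 (mod 437)
109 = 64 + 32 + 8 + 4 + 1 in binary powers of 2.
So 12^109 ≡ 349 · 163 · 353 · 197 · 12 ≡ 278 (mod 437).
Squaring chain: 278 → 372; never reaches −1, so base 12 is a Miller–Rabin witness that 437 is composite.

278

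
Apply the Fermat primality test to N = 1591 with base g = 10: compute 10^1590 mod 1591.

10^1 ≡ 10 (mod 1591)
10^2 ≡ 10^2 = 100 ≡ 100 (mod 1591)
10^4 ≡ 100^2 = 10000 ≡ 454 (mod 1591)
10^8 ≡ 454^2 = 206116 ≡ 877 (mod 1591)
10^16 ≡ 877^2 = 769129 ≡ 676 (mod 1591)
10^32 ≡ 676^2 = 456976 ≡ 359 (mod 1591)
10^64 ≡ 359^2 = 128881 ≡ 10 (mod 1591)
10^128 ≡ 10^2 = 100 ≡ 100 (mod 1591)
10^256 ≡ 100^2 = 10000 ≡ 454 (mod 1591)
10^512 ≡ 454^2 = 206116 ≡ 877 (mod 1591)
10^1024 ≡ 877^2 = 769129 ≡ 676 (mod 1591)
1590 = 1024 + 512 + 32 + 16 + 4 + 2 in binary powers of 2.
So 10^1590 ≡ 676 · 877 · 359 · 676 · 454 · 100 ≡ 704 (mod 1591).
Since 704 ≠ 1, base 10 is a Fermat witness: 1591 is composite.

704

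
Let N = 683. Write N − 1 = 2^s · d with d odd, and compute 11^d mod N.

682

683 − 1 = 682 = 2^1 · 341, so d = 341.
11^1 ≡ 11 (mod 683)
11^2 ≡ 11^2 = 121 ≡ 121 (mod 683)
11^4 ≡ 121^2 = 14641 ≡ 298 (mod 683)
11^8 ≡ 298^2 = 88804 ≡ 14 (mod 683)
11^16 ≡ 14^2 = 196 ≡ 196 (mod 683)
11^32 ≡ 196^2 = 38416 ≡ 168 (mod 683)
11^64 ≡ 168^2 = 28224 ≡ 221 (mod 683)
11^128 ≡ 221^2 = 48841 ≡ 348 (mod 683)
11^256 ≡ 348^2 = 121104 ≡ 213 (mod 683)
341 = 256 + 64 + 16 + 4 + 1 in binary powers of 2.
So 11^341 ≡ 213 · 221 · 196 · 298 · 11 ≡ 682 (mod 683).
Since 11^d ≡ 682 (mod 683), base 11 does not prove 683 composite.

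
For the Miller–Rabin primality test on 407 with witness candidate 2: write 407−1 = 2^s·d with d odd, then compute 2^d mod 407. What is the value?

407 − 1 = 406 = 2^1 · 203, so d = 203.
2^1 ≡ 2 (mod 407)
2^2 ≡ 2^2 = 4 ≡ 4 (mod 407)
2^4 ≡ 4^2 = 16 ≡ 16 (mod 407)
2^8 ≡ 16^2 = 256 ≡ 256 (mod 407)
2^16 ≡ 256^2 = 65536 ≡ 9 (mod 407)
2^32 ≡ 9^2 = 81 ≡ 81 (mod 407)
2^64 ≡ 81^2 = 6561 ≡ 49 (mod 407)
2^128 ≡ 49^2 = 2401 ≡ 366 (mod 407)
203 = 128 + 64 + 8 + 2 + 1 in binary powers of 2.
So 2^203 ≡ 366 · 49 · 256 · 4 · 2 ≡ 338 (mod 407).
Squaring chain: 338; never reaches −1, so base 2 is a Miller–Rabin witness that 407 is composite.

338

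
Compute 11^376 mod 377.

81

11^1 ≡ 11 (mod 377)
11^2 ≡ 11^2 = 121 ≡ 121 (mod 377)
11^4 ≡ 121^2 = 14641 ≡ 315 (mod 377)
11^8 ≡ 315^2 = 99225 ≡ 74 (mod 377)
11^16 ≡ 74^2 = 5476 ≡ 198 (mod 377)
11^32 ≡ 198^2 = 39204 ≡ 373 (mod 377)
11^64 ≡ 373^2 = 139129 ≡ 16 (mod 377)
11^128 ≡ 16^2 = 256 ≡ 256 (mod 377)
11^256 ≡ 256^2 = 65536 ≡ 315 (mod 377)
376 = 256 + 64 + 32 + 16 + 8 in binary powers of 2.
So 11^376 ≡ 315 · 16 · 373 · 198 · 74 ≡ 81 (mod 377).
Since 81 ≠ 1, base 11 is a Fermat witness: 377 is composite.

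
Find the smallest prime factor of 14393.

37

14393 is odd.
Digit sum 20, not divisible by 3.
Ends in 3: not divisible by 5.
7: 14393 = 7·2056 + 1
11: 14393 = 11·1308 + 5
13: 14393 = 13·1107 + 2
17: 14393 = 17·846 + 11
19: 14393 = 19·757 + 10
23: 14393 = 23·625 + 18
29: 14393 = 29·496 + 9
31: 14393 = 31·464 + 9
37: 14393 = 37·389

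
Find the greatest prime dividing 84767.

84767 = 29 · 2923
2923 = 37 · 79
79 is prime.
So 84767 = 29 · 37 · 79; the largest prime factor is 79.

79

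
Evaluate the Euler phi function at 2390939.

2336616

Factor: 2390939 = 103 · 139 · 167.
φ(2390939) = (103−1) · (139−1) · (167−1) = 102 · 138 · 166 = 2336616.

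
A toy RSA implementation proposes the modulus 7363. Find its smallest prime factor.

37

7363 is odd.
Digit sum 19, not divisible by 3.
Ends in 3: not divisible by 5.
7: 7363 = 7·1051 + 6
11: 7363 = 11·669 + 4
13: 7363 = 13·566 + 5
17: 7363 = 17·433 + 2
19: 7363 = 19·387 + 10
23: 7363 = 23·320 + 3
29: 7363 = 29·253 + 26
31: 7363 = 31·237 + 16
37: 7363 = 37·199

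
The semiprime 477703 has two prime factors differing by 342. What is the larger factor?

Since p = q + 342, we have 477703 = q(q + 342), so q² + 342q − 477703 = 0.
Discriminant: 342² + 4·477703 = 116964 + 1910812 = 2027776; √2027776 = 1424.
q = (−342 + 1424)/2 = 541, and p = q + 342 = 883.
Check: 541 · 883 = 477703.

883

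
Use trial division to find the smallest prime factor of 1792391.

1792391 is odd.
Digit sum 32, not divisible by 3.
Ends in 1: not divisible by 5.
7: 1792391 = 7·256055 + 6
11: 1792391 = 11·162944 + 7
13: 1792391 = 13·137876 + 3
17: 1792391 = 17·105434 + 13
19: 1792391 = 19·94336 + 7
23: 1792391 = 23·77930 + 1
29: 1792391 = 29·61806 + 17
31: 1792391 = 31·57819 + 2
37: 1792391 = 37·48443

37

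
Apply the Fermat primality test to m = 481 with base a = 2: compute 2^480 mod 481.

248

2^1 ≡ 2 (mod 481)
2^2 ≡ 2^2 = 4 ≡ 4 (mod 481)
2^4 ≡ 4^2 = 16 ≡ 16 (mod 481)
2^8 ≡ 16^2 = 256 ≡ 256 (mod 481)
2^16 ≡ 256^2 = 65536 ≡ 120 (mod 481)
2^32 ≡ 120^2 = 14400 ≡ 451 (mod 481)
2^64 ≡ 451^2 = 203401 ≡ 419 (mod 481)
2^128 ≡ 419^2 = 175561 ≡ 477 (mod 481)
2^256 ≡ 477^2 = 227529 ≡ 16 (mod 481)
480 = 256 + 128 + 64 + 32 in binary powers of 2.
So 2^480 ≡ 16 · 477 · 419 · 451 ≡ 248 (mod 481).
Since 248 ≠ 1, base 2 is a Fermat witness: 481 is composite.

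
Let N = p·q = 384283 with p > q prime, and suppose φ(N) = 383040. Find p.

673

φ(n) = (p−1)(q−1) = n − (p+q) + 1, so p + q = 384283 − 383040 + 1 = 1244.
p and q are the roots of t² − 1244t + 384283 = 0.
Discriminant: 1244² − 4·384283 = 1547536 − 1537132 = 10404; √10404 = 102.
q = (1244 − 102)/2 = 571, p = (1244 + 102)/2 = 673.
Check: 571 · 673 = 384283.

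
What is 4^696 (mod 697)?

324

4^1 ≡ 4 (mod 697)
4^2 ≡ 4^2 = 16 ≡ 16 (mod 697)
4^4 ≡ 16^2 = 256 ≡ 256 (mod 697)
4^8 ≡ 256^2 = 65536 ≡ 18 (mod 697)
4^16 ≡ 18^2 = 324 ≡ 324 (mod 697)
4^32 ≡ 324^2 = 104976 ≡ 426 (mod 697)
4^64 ≡ 426^2 = 181476 ≡ 256 (mod 697)
4^128 ≡ 256^2 = 65536 ≡ 18 (mod 697)
4^256 ≡ 18^2 = 324 ≡ 324 (mod 697)
4^512 ≡ 324^2 = 104976 ≡ 426 (mod 697)
696 = 512 + 128 + 32 + 16 + 8 in binary powers of 2.
So 4^696 ≡ 426 · 18 · 426 · 324 · 18 ≡ 324 (mod 697).
Since 324 ≠ 1, base 4 is a Fermat witness: 697 is composite.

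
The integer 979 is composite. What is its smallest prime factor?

979 is odd.
Digit sum 25, not divisible by 3.
Ends in 9: not divisible by 5.
7: 979 = 7·139 + 6
11: 979 = 11·89

11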